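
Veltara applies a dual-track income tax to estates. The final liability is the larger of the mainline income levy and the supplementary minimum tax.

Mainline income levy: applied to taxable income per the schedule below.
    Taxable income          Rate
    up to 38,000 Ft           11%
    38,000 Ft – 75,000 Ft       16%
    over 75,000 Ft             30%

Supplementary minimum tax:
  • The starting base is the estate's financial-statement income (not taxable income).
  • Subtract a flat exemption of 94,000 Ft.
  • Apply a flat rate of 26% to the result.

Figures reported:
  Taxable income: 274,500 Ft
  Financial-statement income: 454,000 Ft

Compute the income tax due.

93,600 Ft

Mainline income levy:
  38,000 Ft × 11% = 4,180 Ft
  37,000 Ft × 16% = 5,920 Ft
  199,500 Ft × 30% = 59,850 Ft
  → 69,950 Ft

Supplementary minimum tax:
  Base (financial-statement income): 454,000 Ft
  Less exemption 94,000 Ft → base 360,000 Ft
  360,000 Ft × 26% = 93,600 Ft

93,600 Ft > 69,950 Ft, so the supplementary minimum tax is the binding amount.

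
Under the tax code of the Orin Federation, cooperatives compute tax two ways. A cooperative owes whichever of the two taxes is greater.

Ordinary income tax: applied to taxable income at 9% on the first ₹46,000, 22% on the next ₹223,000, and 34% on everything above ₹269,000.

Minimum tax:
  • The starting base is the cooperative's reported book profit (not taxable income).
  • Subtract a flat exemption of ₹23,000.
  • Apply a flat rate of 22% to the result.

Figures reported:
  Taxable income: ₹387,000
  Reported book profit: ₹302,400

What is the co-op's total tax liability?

Ordinary income tax:
  ₹46,000 × 9% = ₹4,140
  ₹223,000 × 22% = ₹49,060
  ₹118,000 × 34% = ₹40,120
  → ₹93,320

Minimum tax:
  Base (reported book profit): ₹302,400
  Less exemption ₹23,000 → base ₹279,400
  ₹279,400 × 22% = ₹61,468

₹93,320 > ₹61,468, so the ordinary income tax governs.

₹93,320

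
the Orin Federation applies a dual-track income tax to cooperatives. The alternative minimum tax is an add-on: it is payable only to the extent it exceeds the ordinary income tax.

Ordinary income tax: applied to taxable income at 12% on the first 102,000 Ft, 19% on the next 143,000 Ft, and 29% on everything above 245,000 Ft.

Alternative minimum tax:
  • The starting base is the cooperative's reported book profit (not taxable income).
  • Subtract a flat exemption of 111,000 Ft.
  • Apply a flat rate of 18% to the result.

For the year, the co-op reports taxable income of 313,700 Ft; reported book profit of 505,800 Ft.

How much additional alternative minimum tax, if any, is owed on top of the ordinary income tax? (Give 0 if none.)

11,731 Ft

Alternative minimum tax:
  Base (reported book profit): 505,800 Ft
  Less exemption 111,000 Ft → base 394,800 Ft
  394,800 Ft × 18% = 71,064 Ft

Ordinary income tax:
  102,000 Ft × 12% = 12,240 Ft
  143,000 Ft × 19% = 27,170 Ft
  68,700 Ft × 29% = 19,923 Ft
  → 59,333 Ft

Excess of alternative minimum tax over ordinary income tax: 71,064 Ft − 59,333 Ft = 11,731 Ft.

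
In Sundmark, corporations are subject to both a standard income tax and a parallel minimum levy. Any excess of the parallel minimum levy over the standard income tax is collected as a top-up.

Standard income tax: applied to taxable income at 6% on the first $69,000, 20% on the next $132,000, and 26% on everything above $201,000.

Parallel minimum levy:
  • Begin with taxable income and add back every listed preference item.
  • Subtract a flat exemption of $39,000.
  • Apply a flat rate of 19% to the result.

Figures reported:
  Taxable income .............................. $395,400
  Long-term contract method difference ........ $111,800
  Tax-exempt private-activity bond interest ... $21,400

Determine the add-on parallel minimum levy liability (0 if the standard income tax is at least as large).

Parallel minimum levy:
  Adjusted income: $395,400 + $111,800 + $21,400 = $528,600
  Less exemption $39,000 → base $489,600
  $489,600 × 19% = $93,024

Standard income tax:
  $69,000 × 6% = $4,140
  $132,000 × 20% = $26,400
  $194,400 × 26% = $50,544
  → $81,084

Excess of parallel minimum levy over standard income tax: $93,024 − $81,084 = $11,940.

$11,940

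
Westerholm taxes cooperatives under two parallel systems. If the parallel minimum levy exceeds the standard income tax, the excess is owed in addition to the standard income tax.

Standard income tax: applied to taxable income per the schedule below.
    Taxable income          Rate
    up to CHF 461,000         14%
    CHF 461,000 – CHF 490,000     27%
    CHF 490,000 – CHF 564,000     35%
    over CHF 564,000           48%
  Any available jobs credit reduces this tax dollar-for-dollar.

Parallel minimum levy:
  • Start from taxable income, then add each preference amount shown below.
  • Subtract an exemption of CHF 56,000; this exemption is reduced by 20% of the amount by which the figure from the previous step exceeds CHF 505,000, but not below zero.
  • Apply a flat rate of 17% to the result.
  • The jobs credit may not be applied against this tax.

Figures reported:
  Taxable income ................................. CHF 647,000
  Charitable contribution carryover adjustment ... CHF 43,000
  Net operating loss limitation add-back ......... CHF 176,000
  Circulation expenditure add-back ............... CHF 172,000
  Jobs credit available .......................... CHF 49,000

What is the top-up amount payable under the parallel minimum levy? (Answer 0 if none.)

CHF 87,350

Standard income tax:
  CHF 461,000 × 14% = CHF 64,540
  CHF 29,000 × 27% = CHF 7,830
  CHF 74,000 × 35% = CHF 25,900
  CHF 83,000 × 48% = CHF 39,840
  → CHF 138,110
  Less jobs credit CHF 49,000 → CHF 89,110

Parallel minimum levy:
  Adjusted income: CHF 647,000 + CHF 43,000 + CHF 176,000 + CHF 172,000 = CHF 1,038,000
  Exemption: 20% × (CHF 1,038,000 − CHF 505,000) = CHF 106,600 ≥ CHF 56,000, so the exemption is fully phased out
  Base: CHF 1,038,000 − CHF 0 = CHF 1,038,000
  CHF 1,038,000 × 17% = CHF 176,460

Excess of parallel minimum levy over standard income tax: CHF 176,460 − CHF 89,110 = CHF 87,350.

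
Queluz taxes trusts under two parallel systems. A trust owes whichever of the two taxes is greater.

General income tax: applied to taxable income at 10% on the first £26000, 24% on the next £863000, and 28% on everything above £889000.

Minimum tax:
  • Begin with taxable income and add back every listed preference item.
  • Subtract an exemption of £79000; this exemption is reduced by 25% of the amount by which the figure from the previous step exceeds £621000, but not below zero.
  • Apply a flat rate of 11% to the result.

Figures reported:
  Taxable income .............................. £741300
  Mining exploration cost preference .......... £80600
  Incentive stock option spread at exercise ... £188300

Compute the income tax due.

£174272

General income tax:
  £26000 × 10% = £2600
  £715300 × 24% = £171672
  → £174272

Minimum tax:
  Adjusted income: £741300 + £80600 + £188300 = £1010200
  Exemption: 25% × (£1010200 − £621000) = £97300 ≥ £79000, so the exemption is fully phased out
  Base: £1010200 − £0 = £1010200
  £1010200 × 11% = £111122

£174272 > £111122, so the general income tax governs.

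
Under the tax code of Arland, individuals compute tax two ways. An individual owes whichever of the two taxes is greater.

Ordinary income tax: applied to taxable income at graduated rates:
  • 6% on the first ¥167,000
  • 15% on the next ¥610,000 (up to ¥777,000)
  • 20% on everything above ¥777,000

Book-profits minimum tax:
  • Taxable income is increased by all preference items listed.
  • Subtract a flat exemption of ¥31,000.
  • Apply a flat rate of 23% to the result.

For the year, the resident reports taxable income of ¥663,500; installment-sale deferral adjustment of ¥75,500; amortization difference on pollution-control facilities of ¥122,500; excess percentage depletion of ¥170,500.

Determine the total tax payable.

¥230,230

Book-profits minimum tax:
  Adjusted income: ¥663,500 + ¥75,500 + ¥122,500 + ¥170,500 = ¥1,032,000
  Less exemption ¥31,000 → base ¥1,001,000
  ¥1,001,000 × 23% = ¥230,230

Ordinary income tax:
  ¥167,000 × 6% = ¥10,020
  ¥496,500 × 15% = ¥74,475
  → ¥84,495

¥230,230 > ¥84,495, so the book-profits minimum tax is the binding amount.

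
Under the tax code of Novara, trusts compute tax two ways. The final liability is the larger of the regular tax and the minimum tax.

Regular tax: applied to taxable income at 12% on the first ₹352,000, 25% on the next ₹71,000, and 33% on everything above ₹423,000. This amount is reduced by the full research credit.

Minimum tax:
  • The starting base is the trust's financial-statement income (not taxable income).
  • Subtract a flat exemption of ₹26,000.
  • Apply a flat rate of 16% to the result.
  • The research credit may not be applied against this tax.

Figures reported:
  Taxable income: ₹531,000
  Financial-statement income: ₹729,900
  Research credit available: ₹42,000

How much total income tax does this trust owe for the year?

₹112,624

Regular tax:
  ₹352,000 × 12% = ₹42,240
  ₹71,000 × 25% = ₹17,750
  ₹108,000 × 33% = ₹35,640
  → ₹95,630
  Less research credit ₹42,000 → ₹53,630

Minimum tax:
  Base (financial-statement income): ₹729,900
  Less exemption ₹26,000 → base ₹703,900
  ₹703,900 × 16% = ₹112,624

₹112,624 > ₹53,630, so the minimum tax is the binding amount.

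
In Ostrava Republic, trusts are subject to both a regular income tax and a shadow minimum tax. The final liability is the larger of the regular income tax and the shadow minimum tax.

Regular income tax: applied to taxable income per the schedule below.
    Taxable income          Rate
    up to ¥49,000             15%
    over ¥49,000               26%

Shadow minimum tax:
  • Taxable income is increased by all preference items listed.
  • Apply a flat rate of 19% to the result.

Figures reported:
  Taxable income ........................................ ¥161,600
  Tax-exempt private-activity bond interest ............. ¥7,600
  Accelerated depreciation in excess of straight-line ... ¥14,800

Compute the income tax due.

Regular income tax:
  ¥49,000 × 15% = ¥7,350
  ¥112,600 × 26% = ¥29,276
  → ¥36,626

Shadow minimum tax:
  Adjusted income: ¥161,600 + ¥7,600 + ¥14,800 = ¥184,000
  ¥184,000 × 19% = ¥34,960

¥36,626 > ¥34,960, so the regular income tax governs.

¥36,626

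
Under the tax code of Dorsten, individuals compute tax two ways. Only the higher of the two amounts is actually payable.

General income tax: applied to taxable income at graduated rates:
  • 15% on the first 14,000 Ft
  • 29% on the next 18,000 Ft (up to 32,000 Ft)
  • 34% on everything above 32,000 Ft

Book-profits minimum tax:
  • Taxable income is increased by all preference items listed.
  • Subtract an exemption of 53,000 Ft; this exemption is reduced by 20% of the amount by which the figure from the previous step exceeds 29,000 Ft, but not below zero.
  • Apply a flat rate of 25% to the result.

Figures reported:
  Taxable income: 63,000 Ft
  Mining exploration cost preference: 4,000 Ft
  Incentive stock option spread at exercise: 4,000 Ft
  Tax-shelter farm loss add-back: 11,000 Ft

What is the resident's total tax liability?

17,860 Ft

General income tax:
  14,000 Ft × 15% = 2,100 Ft
  18,000 Ft × 29% = 5,220 Ft
  31,000 Ft × 34% = 10,540 Ft
  → 17,860 Ft

Book-profits minimum tax:
  Adjusted income: 63,000 Ft + 4,000 Ft + 4,000 Ft + 11,000 Ft = 82,000 Ft
  Exemption: 53,000 Ft − 20% × (82,000 Ft − 29,000 Ft) = 53,000 Ft − 10,600 Ft = 42,400 Ft
  Base: 82,000 Ft − 42,400 Ft = 39,600 Ft
  39,600 Ft × 25% = 9,900 Ft

17,860 Ft > 9,900 Ft, so the general income tax governs.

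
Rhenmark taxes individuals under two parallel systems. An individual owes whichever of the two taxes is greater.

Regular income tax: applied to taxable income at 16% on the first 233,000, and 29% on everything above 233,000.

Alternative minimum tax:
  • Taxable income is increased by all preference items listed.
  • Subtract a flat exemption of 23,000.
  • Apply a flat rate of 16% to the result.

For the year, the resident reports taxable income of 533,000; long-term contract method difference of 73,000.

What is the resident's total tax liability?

Alternative minimum tax:
  Adjusted income: 533,000 + 73,000 = 606,000
  Less exemption 23,000 → base 583,000
  583,000 × 16% = 93,280

Regular income tax:
  233,000 × 16% = 37,280
  300,000 × 29% = 87,000
  → 124,280

124,280 > 93,280, so the regular income tax governs.

124,280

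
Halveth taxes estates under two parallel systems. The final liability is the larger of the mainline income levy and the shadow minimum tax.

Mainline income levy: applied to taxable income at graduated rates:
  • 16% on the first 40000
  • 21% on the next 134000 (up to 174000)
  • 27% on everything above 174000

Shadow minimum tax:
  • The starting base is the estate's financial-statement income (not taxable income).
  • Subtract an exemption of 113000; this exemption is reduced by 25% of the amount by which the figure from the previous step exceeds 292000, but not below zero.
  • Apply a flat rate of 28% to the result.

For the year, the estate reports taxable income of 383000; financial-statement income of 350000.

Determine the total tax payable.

Mainline income levy:
  40000 × 16% = 6400
  134000 × 21% = 28140
  209000 × 27% = 56430
  → 90970

Shadow minimum tax:
  Base (financial-statement income): 350000
  Exemption: 113000 − 25% × (350000 − 292000) = 113000 − 14500 = 98500
  Base: 350000 − 98500 = 251500
  251500 × 28% = 70420

90970 > 70420, so the mainline income levy governs.

90970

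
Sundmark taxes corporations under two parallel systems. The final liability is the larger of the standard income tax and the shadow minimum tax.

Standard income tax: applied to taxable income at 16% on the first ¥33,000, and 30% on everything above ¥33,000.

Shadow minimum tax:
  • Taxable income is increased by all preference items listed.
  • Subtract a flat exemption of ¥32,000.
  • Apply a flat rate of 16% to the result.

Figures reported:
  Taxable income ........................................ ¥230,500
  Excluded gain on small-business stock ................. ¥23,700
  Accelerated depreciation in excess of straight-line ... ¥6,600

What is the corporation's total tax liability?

¥64,530

Standard income tax:
  ¥33,000 × 16% = ¥5,280
  ¥197,500 × 30% = ¥59,250
  → ¥64,530

Shadow minimum tax:
  Adjusted income: ¥230,500 + ¥23,700 + ¥6,600 = ¥260,800
  Less exemption ¥32,000 → base ¥228,800
  ¥228,800 × 16% = ¥36,608

¥64,530 > ¥36,608, so the standard income tax governs.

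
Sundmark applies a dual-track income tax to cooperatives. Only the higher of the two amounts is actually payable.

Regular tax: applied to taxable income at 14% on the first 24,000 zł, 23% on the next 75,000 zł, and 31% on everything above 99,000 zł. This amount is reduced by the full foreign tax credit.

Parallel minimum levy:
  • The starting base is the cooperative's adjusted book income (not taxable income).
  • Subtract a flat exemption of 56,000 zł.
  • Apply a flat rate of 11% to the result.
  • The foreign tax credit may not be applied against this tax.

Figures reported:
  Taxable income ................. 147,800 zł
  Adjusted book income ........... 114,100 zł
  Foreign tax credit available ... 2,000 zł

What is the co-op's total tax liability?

33,738 zł

Parallel minimum levy:
  Base (adjusted book income): 114,100 zł
  Less exemption 56,000 zł → base 58,100 zł
  58,100 zł × 11% = 6,391 zł

Regular tax:
  24,000 zł × 14% = 3,360 zł
  75,000 zł × 23% = 17,250 zł
  48,800 zł × 31% = 15,128 zł
  → 35,738 zł
  Less foreign tax credit 2,000 zł → 33,738 zł

33,738 zł > 6,391 zł, so the regular tax governs.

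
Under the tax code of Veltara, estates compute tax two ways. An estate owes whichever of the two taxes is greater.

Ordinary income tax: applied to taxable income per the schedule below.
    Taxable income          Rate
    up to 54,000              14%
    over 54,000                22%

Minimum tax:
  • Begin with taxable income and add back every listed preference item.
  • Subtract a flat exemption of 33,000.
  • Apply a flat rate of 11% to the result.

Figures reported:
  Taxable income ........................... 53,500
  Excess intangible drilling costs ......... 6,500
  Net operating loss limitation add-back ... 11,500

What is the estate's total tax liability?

Minimum tax:
  Adjusted income: 53,500 + 6,500 + 11,500 = 71,500
  Less exemption 33,000 → base 38,500
  38,500 × 11% = 4,235

Ordinary income tax:
  53,500 × 14% = 7,490

7,490 > 4,235, so the ordinary income tax governs.

7,490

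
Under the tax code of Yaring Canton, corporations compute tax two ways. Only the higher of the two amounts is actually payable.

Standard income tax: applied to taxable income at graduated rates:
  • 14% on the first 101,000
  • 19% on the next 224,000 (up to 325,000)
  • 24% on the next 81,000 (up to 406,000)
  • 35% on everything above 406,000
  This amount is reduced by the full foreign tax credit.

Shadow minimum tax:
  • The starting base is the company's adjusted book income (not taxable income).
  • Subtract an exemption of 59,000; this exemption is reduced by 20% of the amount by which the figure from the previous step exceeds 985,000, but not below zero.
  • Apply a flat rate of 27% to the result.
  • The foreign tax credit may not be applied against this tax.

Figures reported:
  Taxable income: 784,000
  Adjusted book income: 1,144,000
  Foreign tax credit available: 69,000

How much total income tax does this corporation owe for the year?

301,536

Shadow minimum tax:
  Base (adjusted book income): 1,144,000
  Exemption: 59,000 − 20% × (1,144,000 − 985,000) = 59,000 − 31,800 = 27,200
  Base: 1,144,000 − 27,200 = 1,116,800
  1,116,800 × 27% = 301,536

Standard income tax:
  101,000 × 14% = 14,140
  224,000 × 19% = 42,560
  81,000 × 24% = 19,440
  378,000 × 35% = 132,300
  → 208,440
  Less foreign tax credit 69,000 → 139,440

301,536 > 139,440, so the shadow minimum tax is the binding amount.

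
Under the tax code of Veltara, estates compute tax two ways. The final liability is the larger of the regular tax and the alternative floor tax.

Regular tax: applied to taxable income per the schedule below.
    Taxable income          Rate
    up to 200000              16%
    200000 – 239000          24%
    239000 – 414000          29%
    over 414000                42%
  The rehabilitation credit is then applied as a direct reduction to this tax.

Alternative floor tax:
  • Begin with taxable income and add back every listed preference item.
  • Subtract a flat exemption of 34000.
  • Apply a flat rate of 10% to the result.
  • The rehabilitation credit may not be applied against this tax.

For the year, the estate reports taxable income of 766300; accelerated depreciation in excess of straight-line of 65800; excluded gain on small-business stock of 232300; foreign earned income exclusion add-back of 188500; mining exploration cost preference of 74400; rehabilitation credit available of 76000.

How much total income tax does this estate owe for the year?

Regular tax:
  200000 × 16% = 32000
  39000 × 24% = 9360
  175000 × 29% = 50750
  352300 × 42% = 147966
  → 240076
  Less rehabilitation credit 76000 → 164076

Alternative floor tax:
  Adjusted income: 766300 + 65800 + 232300 + 188500 + 74400 = 1327300
  Less exemption 34000 → base 1293300
  1293300 × 10% = 129330

164076 > 129330, so the regular tax governs.

164076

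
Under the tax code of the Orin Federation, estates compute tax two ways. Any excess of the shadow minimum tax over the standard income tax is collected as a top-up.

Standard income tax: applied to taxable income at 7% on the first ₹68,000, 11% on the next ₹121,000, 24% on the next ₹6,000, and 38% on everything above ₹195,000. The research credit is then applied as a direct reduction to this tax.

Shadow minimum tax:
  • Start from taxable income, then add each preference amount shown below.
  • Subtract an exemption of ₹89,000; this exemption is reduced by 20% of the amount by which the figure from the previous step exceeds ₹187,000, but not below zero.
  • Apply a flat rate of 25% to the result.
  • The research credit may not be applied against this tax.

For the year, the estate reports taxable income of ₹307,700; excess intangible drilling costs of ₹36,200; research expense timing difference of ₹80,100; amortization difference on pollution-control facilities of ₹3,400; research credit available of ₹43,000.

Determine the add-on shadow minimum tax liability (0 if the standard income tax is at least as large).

₹77,284

Standard income tax:
  ₹68,000 × 7% = ₹4,760
  ₹121,000 × 11% = ₹13,310
  ₹6,000 × 24% = ₹1,440
  ₹112,700 × 38% = ₹42,826
  → ₹62,336
  Less research credit ₹43,000 → ₹19,336

Shadow minimum tax:
  Adjusted income: ₹307,700 + ₹36,200 + ₹80,100 + ₹3,400 = ₹427,400
  Exemption: ₹89,000 − 20% × (₹427,400 − ₹187,000) = ₹89,000 − ₹48,080 = ₹40,920
  Base: ₹427,400 − ₹40,920 = ₹386,480
  ₹386,480 × 25% = ₹96,620

Excess of shadow minimum tax over standard income tax: ₹96,620 − ₹19,336 = ₹77,284.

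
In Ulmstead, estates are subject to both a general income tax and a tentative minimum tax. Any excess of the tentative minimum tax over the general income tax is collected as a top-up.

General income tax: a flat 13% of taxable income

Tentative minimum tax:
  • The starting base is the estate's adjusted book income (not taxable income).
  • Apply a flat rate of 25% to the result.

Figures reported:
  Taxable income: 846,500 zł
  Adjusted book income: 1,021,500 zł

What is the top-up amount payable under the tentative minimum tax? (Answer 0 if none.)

General income tax:
  846,500 zł × 13% = 110,045 zł

Tentative minimum tax:
  Base (adjusted book income): 1,021,500 zł
  1,021,500 zł × 25% = 255,375 zł

Excess of tentative minimum tax over general income tax: 255,375 zł − 110,045 zł = 145,330 zł.

145,330 zł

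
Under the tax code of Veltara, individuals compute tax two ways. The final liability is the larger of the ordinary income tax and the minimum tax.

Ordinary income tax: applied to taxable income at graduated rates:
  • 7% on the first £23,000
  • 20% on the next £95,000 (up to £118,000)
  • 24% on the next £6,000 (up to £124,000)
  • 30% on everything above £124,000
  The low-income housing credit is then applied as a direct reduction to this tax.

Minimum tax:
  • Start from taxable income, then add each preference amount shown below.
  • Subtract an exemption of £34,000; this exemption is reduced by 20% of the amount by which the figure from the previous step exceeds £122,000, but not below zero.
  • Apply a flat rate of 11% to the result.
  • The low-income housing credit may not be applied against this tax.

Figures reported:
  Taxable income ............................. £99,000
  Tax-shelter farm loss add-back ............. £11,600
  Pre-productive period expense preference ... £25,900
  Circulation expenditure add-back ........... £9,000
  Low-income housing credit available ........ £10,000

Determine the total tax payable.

Minimum tax:
  Adjusted income: £99,000 + £11,600 + £25,900 + £9,000 = £145,500
  Exemption: £34,000 − 20% × (£145,500 − £122,000) = £34,000 − £4,700 = £29,300
  Base: £145,500 − £29,300 = £116,200
  £116,200 × 11% = £12,782

Ordinary income tax:
  £23,000 × 7% = £1,610
  £76,000 × 20% = £15,200
  → £16,810
  Less low-income housing credit £10,000 → £6,810

£12,782 > £6,810, so the minimum tax is the binding amount.

£12,782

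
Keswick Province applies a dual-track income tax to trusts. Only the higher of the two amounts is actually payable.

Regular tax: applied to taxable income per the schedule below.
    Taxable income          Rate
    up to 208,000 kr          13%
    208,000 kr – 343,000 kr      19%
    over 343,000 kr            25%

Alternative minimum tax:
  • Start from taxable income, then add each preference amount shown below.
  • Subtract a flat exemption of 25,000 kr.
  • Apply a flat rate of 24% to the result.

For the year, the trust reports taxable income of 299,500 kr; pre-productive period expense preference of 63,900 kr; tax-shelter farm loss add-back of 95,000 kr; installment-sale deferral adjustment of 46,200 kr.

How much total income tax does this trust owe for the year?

115,104 kr

Regular tax:
  208,000 kr × 13% = 27,040 kr
  91,500 kr × 19% = 17,385 kr
  → 44,425 kr

Alternative minimum tax:
  Adjusted income: 299,500 kr + 63,900 kr + 95,000 kr + 46,200 kr = 504,600 kr
  Less exemption 25,000 kr → base 479,600 kr
  479,600 kr × 24% = 115,104 kr

115,104 kr > 44,425 kr, so the alternative minimum tax is the binding amount.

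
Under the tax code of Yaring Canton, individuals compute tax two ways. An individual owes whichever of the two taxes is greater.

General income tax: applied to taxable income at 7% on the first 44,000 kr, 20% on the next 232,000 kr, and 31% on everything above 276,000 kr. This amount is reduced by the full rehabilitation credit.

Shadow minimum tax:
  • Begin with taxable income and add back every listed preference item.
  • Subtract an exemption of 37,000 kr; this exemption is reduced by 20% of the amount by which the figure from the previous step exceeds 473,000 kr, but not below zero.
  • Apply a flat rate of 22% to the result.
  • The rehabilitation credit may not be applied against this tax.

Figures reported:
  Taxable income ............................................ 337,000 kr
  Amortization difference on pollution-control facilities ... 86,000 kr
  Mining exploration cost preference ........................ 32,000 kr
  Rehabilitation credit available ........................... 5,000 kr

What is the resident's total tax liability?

General income tax:
  44,000 kr × 7% = 3,080 kr
  232,000 kr × 20% = 46,400 kr
  61,000 kr × 31% = 18,910 kr
  → 68,390 kr
  Less rehabilitation credit 5,000 kr → 63,390 kr

Shadow minimum tax:
  Adjusted income: 337,000 kr + 86,000 kr + 32,000 kr = 455,000 kr
  Exemption: 455,000 kr ≤ 473,000 kr, so full 37,000 kr applies
  Base: 455,000 kr − 37,000 kr = 418,000 kr
  418,000 kr × 22% = 91,960 kr

91,960 kr > 63,390 kr, so the shadow minimum tax is the binding amount.

91,960 kr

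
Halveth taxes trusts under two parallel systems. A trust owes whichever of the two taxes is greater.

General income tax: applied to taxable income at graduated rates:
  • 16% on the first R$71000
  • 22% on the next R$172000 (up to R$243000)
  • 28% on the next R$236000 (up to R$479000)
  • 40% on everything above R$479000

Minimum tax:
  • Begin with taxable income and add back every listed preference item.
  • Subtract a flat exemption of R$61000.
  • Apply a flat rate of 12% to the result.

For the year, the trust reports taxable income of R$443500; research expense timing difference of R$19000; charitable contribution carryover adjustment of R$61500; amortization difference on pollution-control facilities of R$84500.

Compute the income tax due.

Minimum tax:
  Adjusted income: R$443500 + R$19000 + R$61500 + R$84500 = R$608500
  Less exemption R$61000 → base R$547500
  R$547500 × 12% = R$65700

General income tax:
  R$71000 × 16% = R$11360
  R$172000 × 22% = R$37840
  R$200500 × 28% = R$56140
  → R$105340

R$105340 > R$65700, so the general income tax governs.

R$105340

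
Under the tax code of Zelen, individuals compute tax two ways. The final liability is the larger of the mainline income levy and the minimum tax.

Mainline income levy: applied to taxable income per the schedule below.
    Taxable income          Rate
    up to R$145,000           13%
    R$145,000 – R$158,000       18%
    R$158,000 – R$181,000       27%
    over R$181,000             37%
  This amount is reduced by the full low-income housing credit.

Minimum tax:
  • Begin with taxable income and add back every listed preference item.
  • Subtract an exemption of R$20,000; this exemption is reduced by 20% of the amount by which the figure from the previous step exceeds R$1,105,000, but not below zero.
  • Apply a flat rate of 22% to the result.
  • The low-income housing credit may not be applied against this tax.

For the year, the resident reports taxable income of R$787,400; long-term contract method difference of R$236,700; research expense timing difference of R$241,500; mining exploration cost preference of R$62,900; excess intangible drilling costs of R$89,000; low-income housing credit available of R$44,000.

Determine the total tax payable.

Minimum tax:
  Adjusted income: R$787,400 + R$236,700 + R$241,500 + R$62,900 + R$89,000 = R$1,417,500
  Exemption: 20% × (R$1,417,500 − R$1,105,000) = R$62,500 ≥ R$20,000, so the exemption is fully phased out
  Base: R$1,417,500 − R$0 = R$1,417,500
  R$1,417,500 × 22% = R$311,850

Mainline income levy:
  R$145,000 × 13% = R$18,850
  R$13,000 × 18% = R$2,340
  R$23,000 × 27% = R$6,210
  R$606,400 × 37% = R$224,368
  → R$251,768
  Less low-income housing credit R$44,000 → R$207,768

R$311,850 > R$207,768, so the minimum tax is the binding amount.

R$311,850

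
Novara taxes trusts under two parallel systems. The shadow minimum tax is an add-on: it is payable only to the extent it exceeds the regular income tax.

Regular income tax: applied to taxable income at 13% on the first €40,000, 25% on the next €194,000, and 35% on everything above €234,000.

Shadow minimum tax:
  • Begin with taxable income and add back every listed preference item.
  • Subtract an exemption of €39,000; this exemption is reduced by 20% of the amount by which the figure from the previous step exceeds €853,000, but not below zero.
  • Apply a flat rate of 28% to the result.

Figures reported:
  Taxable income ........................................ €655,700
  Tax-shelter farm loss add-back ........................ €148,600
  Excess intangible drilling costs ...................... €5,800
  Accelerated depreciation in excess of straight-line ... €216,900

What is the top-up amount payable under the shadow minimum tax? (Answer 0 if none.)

Regular income tax:
  €40,000 × 13% = €5,200
  €194,000 × 25% = €48,500
  €421,700 × 35% = €147,595
  → €201,295

Shadow minimum tax:
  Adjusted income: €655,700 + €148,600 + €5,800 + €216,900 = €1,027,000
  Exemption: €39,000 − 20% × (€1,027,000 − €853,000) = €39,000 − €34,800 = €4,200
  Base: €1,027,000 − €4,200 = €1,022,800
  €1,022,800 × 28% = €286,384

Excess of shadow minimum tax over regular income tax: €286,384 − €201,295 = €85,089.

€85,089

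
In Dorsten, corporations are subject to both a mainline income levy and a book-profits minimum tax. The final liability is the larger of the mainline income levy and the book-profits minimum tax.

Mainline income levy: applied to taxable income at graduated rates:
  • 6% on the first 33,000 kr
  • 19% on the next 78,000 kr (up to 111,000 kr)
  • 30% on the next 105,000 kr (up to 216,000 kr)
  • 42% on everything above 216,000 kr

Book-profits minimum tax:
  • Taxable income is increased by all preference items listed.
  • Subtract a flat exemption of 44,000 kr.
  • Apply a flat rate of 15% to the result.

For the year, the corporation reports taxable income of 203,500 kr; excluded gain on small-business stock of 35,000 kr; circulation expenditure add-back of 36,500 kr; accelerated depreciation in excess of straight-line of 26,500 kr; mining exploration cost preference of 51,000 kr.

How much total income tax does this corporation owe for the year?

46,275 kr

Mainline income levy:
  33,000 kr × 6% = 1,980 kr
  78,000 kr × 19% = 14,820 kr
  92,500 kr × 30% = 27,750 kr
  → 44,550 kr

Book-profits minimum tax:
  Adjusted income: 203,500 kr + 35,000 kr + 36,500 kr + 26,500 kr + 51,000 kr = 352,500 kr
  Less exemption 44,000 kr → base 308,500 kr
  308,500 kr × 15% = 46,275 kr

46,275 kr > 44,550 kr, so the book-profits minimum tax is the binding amount.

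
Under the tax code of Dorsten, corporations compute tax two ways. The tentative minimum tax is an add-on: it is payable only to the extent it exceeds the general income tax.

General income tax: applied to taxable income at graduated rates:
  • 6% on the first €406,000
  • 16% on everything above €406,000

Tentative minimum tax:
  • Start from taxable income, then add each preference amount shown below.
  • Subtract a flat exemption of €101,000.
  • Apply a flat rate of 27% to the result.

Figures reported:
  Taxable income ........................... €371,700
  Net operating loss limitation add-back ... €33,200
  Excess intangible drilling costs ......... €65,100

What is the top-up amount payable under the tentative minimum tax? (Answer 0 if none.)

Tentative minimum tax:
  Adjusted income: €371,700 + €33,200 + €65,100 = €470,000
  Less exemption €101,000 → base €369,000
  €369,000 × 27% = €99,630

General income tax:
  €371,700 × 6% = €22,302

Excess of tentative minimum tax over general income tax: €99,630 − €22,302 = €77,328.

€77,328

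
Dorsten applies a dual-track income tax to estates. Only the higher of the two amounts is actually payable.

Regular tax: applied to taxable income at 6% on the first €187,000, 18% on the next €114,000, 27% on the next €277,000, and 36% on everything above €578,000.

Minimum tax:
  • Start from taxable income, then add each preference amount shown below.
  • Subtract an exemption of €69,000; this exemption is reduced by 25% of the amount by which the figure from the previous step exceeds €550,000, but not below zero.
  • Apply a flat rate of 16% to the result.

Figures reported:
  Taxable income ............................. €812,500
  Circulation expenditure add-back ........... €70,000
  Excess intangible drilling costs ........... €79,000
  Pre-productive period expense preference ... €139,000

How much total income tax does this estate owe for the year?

€190,950

Minimum tax:
  Adjusted income: €812,500 + €70,000 + €79,000 + €139,000 = €1,100,500
  Exemption: 25% × (€1,100,500 − €550,000) = €137,625 ≥ €69,000, so the exemption is fully phased out
  Base: €1,100,500 − €0 = €1,100,500
  €1,100,500 × 16% = €176,080

Regular tax:
  €187,000 × 6% = €11,220
  €114,000 × 18% = €20,520
  €277,000 × 27% = €74,790
  €234,500 × 36% = €84,420
  → €190,950

€190,950 > €176,080, so the regular tax governs.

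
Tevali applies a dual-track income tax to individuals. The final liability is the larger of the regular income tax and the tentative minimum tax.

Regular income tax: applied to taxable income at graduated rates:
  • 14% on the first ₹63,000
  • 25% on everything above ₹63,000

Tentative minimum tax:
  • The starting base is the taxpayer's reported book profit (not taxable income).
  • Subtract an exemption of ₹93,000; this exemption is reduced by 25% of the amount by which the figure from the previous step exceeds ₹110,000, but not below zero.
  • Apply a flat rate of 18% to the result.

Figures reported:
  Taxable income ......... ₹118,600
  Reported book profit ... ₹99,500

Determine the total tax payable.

Regular income tax:
  ₹63,000 × 14% = ₹8,820
  ₹55,600 × 25% = ₹13,900
  → ₹22,720

Tentative minimum tax:
  Base (reported book profit): ₹99,500
  Exemption: ₹99,500 ≤ ₹110,000, so full ₹93,000 applies
  Base: ₹99,500 − ₹93,000 = ₹6,500
  ₹6,500 × 18% = ₹1,170

₹22,720 > ₹1,170, so the regular income tax governs.

₹22,720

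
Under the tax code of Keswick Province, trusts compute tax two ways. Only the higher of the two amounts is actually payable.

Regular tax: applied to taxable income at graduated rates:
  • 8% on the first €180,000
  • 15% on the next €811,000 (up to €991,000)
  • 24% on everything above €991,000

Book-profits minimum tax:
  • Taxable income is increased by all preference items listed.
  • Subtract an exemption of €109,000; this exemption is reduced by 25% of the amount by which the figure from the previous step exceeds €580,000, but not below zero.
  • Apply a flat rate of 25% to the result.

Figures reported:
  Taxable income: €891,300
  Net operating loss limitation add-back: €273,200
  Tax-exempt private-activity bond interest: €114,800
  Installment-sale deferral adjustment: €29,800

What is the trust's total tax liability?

Regular tax:
  €180,000 × 8% = €14,400
  €711,300 × 15% = €106,695
  → €121,095

Book-profits minimum tax:
  Adjusted income: €891,300 + €273,200 + €114,800 + €29,800 = €1,309,100
  Exemption: 25% × (€1,309,100 − €580,000) = €182,275 ≥ €109,000, so the exemption is fully phased out
  Base: €1,309,100 − €0 = €1,309,100
  €1,309,100 × 25% = €327,275

€327,275 > €121,095, so the book-profits minimum tax is the binding amount.

€327,275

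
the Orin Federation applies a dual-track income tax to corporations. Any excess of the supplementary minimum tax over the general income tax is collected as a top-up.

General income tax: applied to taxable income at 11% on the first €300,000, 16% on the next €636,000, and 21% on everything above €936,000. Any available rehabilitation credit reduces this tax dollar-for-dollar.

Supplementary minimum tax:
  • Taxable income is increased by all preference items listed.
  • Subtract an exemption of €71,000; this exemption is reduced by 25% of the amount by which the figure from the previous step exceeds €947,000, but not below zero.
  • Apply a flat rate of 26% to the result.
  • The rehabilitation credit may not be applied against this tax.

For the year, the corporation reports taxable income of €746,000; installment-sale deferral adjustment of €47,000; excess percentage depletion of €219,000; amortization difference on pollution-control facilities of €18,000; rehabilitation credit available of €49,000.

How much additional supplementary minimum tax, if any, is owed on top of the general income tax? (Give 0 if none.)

Supplementary minimum tax:
  Adjusted income: €746,000 + €47,000 + €219,000 + €18,000 = €1,030,000
  Exemption: €71,000 − 25% × (€1,030,000 − €947,000) = €71,000 − €20,750 = €50,250
  Base: €1,030,000 − €50,250 = €979,750
  €979,750 × 26% = €254,735

General income tax:
  €300,000 × 11% = €33,000
  €446,000 × 16% = €71,360
  → €104,360
  Less rehabilitation credit €49,000 → €55,360

Excess of supplementary minimum tax over general income tax: €254,735 − €55,360 = €199,375.

€199,375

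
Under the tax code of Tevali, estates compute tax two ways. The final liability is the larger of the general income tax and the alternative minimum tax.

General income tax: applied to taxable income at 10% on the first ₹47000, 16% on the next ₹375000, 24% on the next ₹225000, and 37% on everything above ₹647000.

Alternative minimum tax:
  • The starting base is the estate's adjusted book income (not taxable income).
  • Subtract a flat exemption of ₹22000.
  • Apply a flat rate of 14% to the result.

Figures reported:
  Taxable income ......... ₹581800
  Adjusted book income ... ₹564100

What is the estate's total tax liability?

₹103052

General income tax:
  ₹47000 × 10% = ₹4700
  ₹375000 × 16% = ₹60000
  ₹159800 × 24% = ₹38352
  → ₹103052

Alternative minimum tax:
  Base (adjusted book income): ₹564100
  Less exemption ₹22000 → base ₹542100
  ₹542100 × 14% = ₹75894

₹103052 > ₹75894, so the general income tax governs.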